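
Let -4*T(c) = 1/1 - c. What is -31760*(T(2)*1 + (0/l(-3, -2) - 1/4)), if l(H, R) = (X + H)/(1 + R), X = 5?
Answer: 0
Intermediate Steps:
l(H, R) = (5 + H)/(1 + R)
T(c) = -¼ + c/4 (T(c) = -(1/1 - c)/4 = -(1 - c)/4 = -¼ + c/4)
-31760*(T(2)*1 + (0/l(-3, -2) - 1/4)) = -31760*((-¼ + (¼)*2)*1 + (0/(((5 - 3)/(1 - 2))) - 1/4)) = -31760*((-¼ + ½)*1 + (0/((2/(-1))) - 1*¼)) = -31760*((¼)*1 + (0/((-1*2)) - ¼)) = -31760*(¼ + (0/(-2) - ¼)) = -31760*(¼ + (0*(-½) - ¼)) = -31760*(¼ + (0 - ¼)) = -31760*(¼ - ¼) = -31760*0 = 0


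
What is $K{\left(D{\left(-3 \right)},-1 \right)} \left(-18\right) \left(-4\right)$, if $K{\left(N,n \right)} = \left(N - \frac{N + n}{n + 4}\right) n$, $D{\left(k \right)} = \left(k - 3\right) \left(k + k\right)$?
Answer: $-1752$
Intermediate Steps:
$D{\left(k \right)} = 2 k \left(-3 + k\right)$ ($D{\left(k \right)} = \left(-3 + k\right) 2 k = 2 k \left(-3 + k\right)$)
$K{\left(N,n \right)} = n \left(N - \frac{N + n}{4 + n}\right)$ ($K{\left(N,n \right)} = \left(N - \frac{N + n}{4 + n}\right) n = n \left(N - \frac{N + n}{4 + n}\right)$)
$K{\left(D{\left(-3 \right)},-1 \right)} \left(-18\right) \left(-4\right) = - \frac{\left(-1\right) \left(-1\right) + 3 \cdot 2 \left(-3\right) \left(-3 - 3\right) + 2 \left(-3\right) \left(-3 - 3\right) \left(-1\right)}{4 - 1} \left(-18\right) \left(-4\right) = - \frac{1 + 3 \cdot 2 \left(-3\right) \left(-6\right) + 2 \left(-3\right) \left(-6\right) \left(-1\right)}{3} \left(-18\right) \left(-4\right) = \left(-1\right) \frac{1}{3} \left(1 + 3 \cdot 36 + 36 \left(-1\right)\right) \left(-18\right) \left(-4\right) = \left(-1\right) \frac{1}{3} \left(1 + 108 - 36\right) \left(-18\right) \left(-4\right) = \left(-1\right) \frac{1}{3} \cdot 73 \left(-18\right) \left(-4\right) = \left(- \frac{73}{3}\right) \left(-18\right) \left(-4\right) = 438 \left(-4\right) = -1752$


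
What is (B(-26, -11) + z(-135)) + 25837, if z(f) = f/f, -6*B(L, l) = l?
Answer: 155039/6 ≈ 25840.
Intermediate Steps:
B(L, l) = -l/6
z(f) = 1
(B(-26, -11) + z(-135)) + 25837 = (-⅙*(-11) + 1) + 25837 = (11/6 + 1) + 25837 = 17/6 + 25837 = 155039/6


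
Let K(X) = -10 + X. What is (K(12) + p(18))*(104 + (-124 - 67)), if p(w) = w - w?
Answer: -174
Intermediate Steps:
p(w) = 0
(K(12) + p(18))*(104 + (-124 - 67)) = ((-10 + 12) + 0)*(104 + (-124 - 67)) = (2 + 0)*(104 - 191) = 2*(-87) = -174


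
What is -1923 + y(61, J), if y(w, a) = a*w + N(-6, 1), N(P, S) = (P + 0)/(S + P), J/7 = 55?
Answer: 107816/5 ≈ 21563.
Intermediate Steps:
J = 385 (J = 7*55 = 385)
N(P, S) = P/(P + S)
y(w, a) = 6/5 + a*w (y(w, a) = a*w - 6/(-6 + 1) = a*w - 6/(-5) = a*w - 6*(-⅕) = a*w + 6/5 = 6/5 + a*w)
-1923 + y(61, J) = -1923 + (6/5 + 385*61) = -1923 + (6/5 + 23485) = -1923 + 117431/5 = 107816/5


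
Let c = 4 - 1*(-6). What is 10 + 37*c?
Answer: 380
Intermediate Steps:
c = 10 (c = 4 + 6 = 10)
10 + 37*c = 10 + 37*10 = 10 + 370 = 380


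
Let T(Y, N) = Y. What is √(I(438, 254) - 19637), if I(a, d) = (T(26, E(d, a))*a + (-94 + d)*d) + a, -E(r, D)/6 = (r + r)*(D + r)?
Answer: √32829 ≈ 181.19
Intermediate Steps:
E(r, D) = -12*r*(D + r) (E(r, D) = -6*(r + r)*(D + r) = -6*2*r*(D + r) = -12*r*(D + r))
I(a, d) = 27*a + d*(-94 + d) (I(a, d) = (26*a + (-94 + d)*d) + a = (26*a + d*(-94 + d)) + a = 27*a + d*(-94 + d))
√(I(438, 254) - 19637) = √((254² - 94*254 + 27*438) - 19637) = √((64516 - 23876 + 11826) - 19637) = √(52466 - 19637) = √32829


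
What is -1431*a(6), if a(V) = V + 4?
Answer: -14310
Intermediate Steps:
a(V) = 4 + V
-1431*a(6) = -1431*(4 + 6) = -1431*10 = -14310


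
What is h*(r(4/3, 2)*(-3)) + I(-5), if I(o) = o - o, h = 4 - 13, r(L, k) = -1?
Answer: -27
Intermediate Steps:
h = -9
I(o) = 0
h*(r(4/3, 2)*(-3)) + I(-5) = -(-9)*(-3) + 0 = -9*3 + 0 = -27 + 0 = -27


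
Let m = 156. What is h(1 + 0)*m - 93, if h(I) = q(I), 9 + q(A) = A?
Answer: -1341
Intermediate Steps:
q(A) = -9 + A
h(I) = -9 + I
h(1 + 0)*m - 93 = (-9 + (1 + 0))*156 - 93 = (-9 + 1)*156 - 93 = -8*156 - 93 = -1248 - 93 = -1341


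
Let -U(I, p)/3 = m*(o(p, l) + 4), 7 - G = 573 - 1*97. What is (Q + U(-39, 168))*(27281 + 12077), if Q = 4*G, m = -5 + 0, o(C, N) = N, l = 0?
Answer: -71474128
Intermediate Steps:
m = -5
G = -469 (G = 7 - (573 - 1*97) = 7 - (573 - 97) = 7 - 1*476 = 7 - 476 = -469)
U(I, p) = 60 (U(I, p) = -(-15)*(0 + 4) = -(-15)*4 = -3*(-20) = 60)
Q = -1876 (Q = 4*(-469) = -1876)
(Q + U(-39, 168))*(27281 + 12077) = (-1876 + 60)*(27281 + 12077) = -1816*39358 = -71474128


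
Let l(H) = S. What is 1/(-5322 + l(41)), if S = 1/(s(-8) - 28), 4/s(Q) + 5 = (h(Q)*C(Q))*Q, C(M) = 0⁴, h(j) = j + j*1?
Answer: -144/766373 ≈ -0.00018790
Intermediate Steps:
h(j) = 2*j (h(j) = j + j = 2*j)
C(M) = 0
s(Q) = -⅘ (s(Q) = 4/(-5 + ((2*Q)*0)*Q) = 4/(-5 + 0*Q) = 4/(-5 + 0) = 4/(-5) = 4*(-⅕) = -⅘)
S = -5/144 (S = 1/(-⅘ - 28) = 1/(-144/5) = -5/144 ≈ -0.034722)
l(H) = -5/144
1/(-5322 + l(41)) = 1/(-5322 - 5/144) = 1/(-766373/144) = -144/766373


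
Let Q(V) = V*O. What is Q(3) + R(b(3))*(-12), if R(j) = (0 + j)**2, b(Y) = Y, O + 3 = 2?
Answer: -111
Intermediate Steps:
O = -1 (O = -3 + 2 = -1)
R(j) = j**2
Q(V) = -V (Q(V) = V*(-1) = -V)
Q(3) + R(b(3))*(-12) = -1*3 + 3**2*(-12) = -3 + 9*(-12) = -3 - 108 = -111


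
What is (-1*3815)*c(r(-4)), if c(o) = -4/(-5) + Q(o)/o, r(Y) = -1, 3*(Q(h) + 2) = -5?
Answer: -51121/3 ≈ -17040.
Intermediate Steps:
Q(h) = -11/3 (Q(h) = -2 + (1/3)*(-5) = -2 - 5/3 = -11/3)
c(o) = 4/5 - 11/(3*o) (c(o) = -4/(-5) - 11/(3*o) = -4*(-1/5) - 11/(3*o) = 4/5 - 11/(3*o))
(-1*3815)*c(r(-4)) = (-1*3815)*((1/15)*(-55 + 12*(-1))/(-1)) = -763*(-1)*(-55 - 12)/3 = -763*(-1)*(-67)/3 = -3815*67/15 = -51121/3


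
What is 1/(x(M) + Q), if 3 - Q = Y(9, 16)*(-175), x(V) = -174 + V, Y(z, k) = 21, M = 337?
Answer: 1/3841 ≈ 0.00026035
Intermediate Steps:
Q = 3678 (Q = 3 - 21*(-175) = 3 - 1*(-3675) = 3 + 3675 = 3678)
1/(x(M) + Q) = 1/((-174 + 337) + 3678) = 1/(163 + 3678) = 1/3841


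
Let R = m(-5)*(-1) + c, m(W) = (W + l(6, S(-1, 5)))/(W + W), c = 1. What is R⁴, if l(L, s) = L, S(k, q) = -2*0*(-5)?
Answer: 14641/10000 ≈ 1.4641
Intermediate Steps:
S(k, q) = 0 (S(k, q) = 0*(-5) = 0)
m(W) = (6 + W)/(2*W) (m(W) = (W + 6)/(W + W) = (6 + W)/((2*W)) = (6 + W)*(1/(2*W)) = (6 + W)/(2*W))
R = 11/10 (R = ((½)*(6 - 5)/(-5))*(-1) + 1 = ((½)*(-⅕)*1)*(-1) + 1 = -⅒*(-1) + 1 = ⅒ + 1 = 11/10 ≈ 1.1000)
R⁴ = (11/10)⁴ = 14641/10000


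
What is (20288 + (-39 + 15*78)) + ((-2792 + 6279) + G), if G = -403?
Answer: 24503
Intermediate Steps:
(20288 + (-39 + 15*78)) + ((-2792 + 6279) + G) = (20288 + (-39 + 15*78)) + ((-2792 + 6279) - 403) = (20288 + (-39 + 1170)) + (3487 - 403) = (20288 + 1131) + 3084 = 21419 + 3084 = 24503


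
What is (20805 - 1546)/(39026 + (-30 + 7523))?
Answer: 19259/46519 ≈ 0.41400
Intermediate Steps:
(20805 - 1546)/(39026 + (-30 + 7523)) = 19259/(39026 + 7493) = 19259/46519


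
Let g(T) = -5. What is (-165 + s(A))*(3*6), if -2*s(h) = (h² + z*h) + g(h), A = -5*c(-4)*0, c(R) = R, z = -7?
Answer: -2925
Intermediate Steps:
A = 0 (A = -5*(-4)*0 = 20*0 = 0)
s(h) = 5/2 - h²/2 + 7*h/2 (s(h) = -((h² - 7*h) - 5)/2 = -(-5 + h² - 7*h)/2 = 5/2 - h²/2 + 7*h/2)
(-165 + s(A))*(3*6) = (-165 + (5/2 - ½*0² + (7/2)*0))*(3*6) = (-165 + (5/2 - ½*0 + 0))*18 = (-165 + (5/2 + 0 + 0))*18 = (-165 + 5/2)*18 = -325/2*18 = -2925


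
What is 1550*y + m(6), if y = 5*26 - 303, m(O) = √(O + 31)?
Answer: -268150 + √37 ≈ -2.6814e+5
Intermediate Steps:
m(O) = √(31 + O)
y = -173 (y = 130 - 303 = -173)
1550*y + m(6) = 1550*(-173) + √(31 + 6) = -268150 + √37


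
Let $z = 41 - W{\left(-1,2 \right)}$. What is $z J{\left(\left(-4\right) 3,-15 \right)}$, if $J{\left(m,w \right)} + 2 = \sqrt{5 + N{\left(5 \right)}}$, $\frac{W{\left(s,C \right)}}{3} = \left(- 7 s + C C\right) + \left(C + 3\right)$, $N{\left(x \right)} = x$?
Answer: $14 - 7 \sqrt{10} \approx -8.1359$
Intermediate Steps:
$W{\left(s,C \right)} = 9 - 21 s + 3 C + 3 C^{2}$ ($W{\left(s,C \right)} = 3 \left(\left(- 7 s + C C\right) + \left(C + 3\right)\right) = 3 \left(\left(- 7 s + C^{2}\right) + \left(3 + C\right)\right) = 3 \left(\left(C^{2} - 7 s\right) + \left(3 + C\right)\right) = 3 \left(3 + C + C^{2} - 7 s\right) = 9 - 21 s + 3 C + 3 C^{2}$)
$J{\left(m,w \right)} = -2 + \sqrt{10}$ ($J{\left(m,w \right)} = -2 + \sqrt{5 + 5} = -2 + \sqrt{10}$)
$z = -7$ ($z = 41 - \left(9 - -21 + 3 \cdot 2 + 3 \cdot 2^{2}\right) = 41 - \left(9 + 21 + 6 + 3 \cdot 4\right) = 41 - \left(9 + 21 + 6 + 12\right) = 41 - 48 = -7$)
$z J{\left(\left(-4\right) 3,-15 \right)} = - 7 \left(-2 + \sqrt{10}\right) = 14 - 7 \sqrt{10}$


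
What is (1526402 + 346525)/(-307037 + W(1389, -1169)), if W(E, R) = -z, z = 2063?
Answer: -1872927/309100 ≈ -6.0593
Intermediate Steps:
W(E, R) = -2063 (W(E, R) = -1*2063 = -2063)
(1526402 + 346525)/(-307037 + W(1389, -1169)) = (1526402 + 346525)/(-307037 - 2063) = 1872927/(-309100) = 1872927*(-1/309100) = -1872927/309100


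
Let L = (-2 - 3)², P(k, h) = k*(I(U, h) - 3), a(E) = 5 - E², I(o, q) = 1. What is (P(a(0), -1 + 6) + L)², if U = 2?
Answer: 225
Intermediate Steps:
P(k, h) = -2*k (P(k, h) = k*(1 - 3) = k*(-2) = -2*k)
L = 25 (L = (-5)² = 25)
(P(a(0), -1 + 6) + L)² = (-2*(5 - 1*0²) + 25)² = (-2*(5 - 1*0) + 25)² = (-2*(5 + 0) + 25)² = (-2*5 + 25)² = (-10 + 25)² = 15² = 225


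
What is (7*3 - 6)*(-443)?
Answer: -6645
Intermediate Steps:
(7*3 - 6)*(-443) = (21 - 6)*(-443) = 15*(-443) = -6645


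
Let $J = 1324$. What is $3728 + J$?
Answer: $5052$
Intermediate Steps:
$3728 + J = 3728 + 1324 = 5052$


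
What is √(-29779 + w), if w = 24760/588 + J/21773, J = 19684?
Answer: I*√6216665419674789/457233 ≈ 172.44*I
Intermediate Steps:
w = 137668418/3200631 (w = 24760/588 + 19684/21773 = 24760*(1/588) + 19684*(1/21773) = 6190/147 + 19684/21773 = 137668418/3200631 ≈ 43.013)
√(-29779 + w) = √(-29779 + 137668418/3200631) = √(-95173922131/3200631) = I*√6216665419674789/457233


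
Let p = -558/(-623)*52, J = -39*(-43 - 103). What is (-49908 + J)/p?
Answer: -4590887/4836 ≈ -949.31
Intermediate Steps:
J = 5694 (J = -39*(-146) = 5694)
p = 29016/623 (p = -558*(-1/623)*52 = (558/623)*52 = 29016/623 ≈ 46.575)
(-49908 + J)/p = (-49908 + 5694)/(29016/623) = -44214*623/29016 = -4590887/4836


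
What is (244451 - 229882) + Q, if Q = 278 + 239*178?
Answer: 57389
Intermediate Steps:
Q = 42820 (Q = 278 + 42542 = 42820)
(244451 - 229882) + Q = (244451 - 229882) + 42820 = 14569 + 42820 = 57389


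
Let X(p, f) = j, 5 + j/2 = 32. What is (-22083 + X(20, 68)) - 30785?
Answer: -52814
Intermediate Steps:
j = 54 (j = -10 + 2*32 = -10 + 64 = 54)
X(p, f) = 54
(-22083 + X(20, 68)) - 30785 = (-22083 + 54) - 30785 = -22029 - 30785 = -52814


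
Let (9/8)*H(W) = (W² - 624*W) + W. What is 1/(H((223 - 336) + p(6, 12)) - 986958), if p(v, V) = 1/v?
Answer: -81/73965688 ≈ -1.0951e-6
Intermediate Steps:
H(W) = -4984*W/9 + 8*W²/9 (H(W) = 8*((W² - 624*W) + W)/9 = 8*(W² - 623*W)/9 = -4984*W/9 + 8*W²/9)
1/(H((223 - 336) + p(6, 12)) - 986958) = 1/(8*((223 - 336) + 1/6)*(-623 + ((223 - 336) + 1/6))/9 - 986958) = 1/(8*(-113 + ⅙)*(-623 + (-113 + ⅙))/9 - 986958) = 1/((8/9)*(-677/6)*(-623 - 677/6) - 986958) = 1/((8/9)*(-677/6)*(-4415/6) - 986958) = 1/(5977910/81 - 986958) = 1/(-73965688/81) = -81/73965688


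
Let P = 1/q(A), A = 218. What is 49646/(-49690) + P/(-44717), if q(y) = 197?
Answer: -218672012772/218865791405 ≈ -0.99911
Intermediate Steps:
P = 1/197 ≈ 0.0050761
49646/(-49690) + P/(-44717) = 49646/(-49690) + (1/197)/(-44717) = 49646*(-1/49690) + (1/197)*(-1/44717) = -24823/24845 - 1/8809249 = -218672012772/218865791405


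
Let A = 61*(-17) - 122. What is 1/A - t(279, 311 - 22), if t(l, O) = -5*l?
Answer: 1616804/1159 ≈ 1395.0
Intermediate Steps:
A = -1159 (A = -1037 - 122 = -1159)
1/A - t(279, 311 - 22) = 1/(-1159) - (-5)*279 = -1/1159 - 1*(-1395) = -1/1159 + 1395 = 1616804/1159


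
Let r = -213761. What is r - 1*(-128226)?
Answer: -85535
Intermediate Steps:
r - 1*(-128226) = -213761 - 1*(-128226) = -213761 + 128226 = -85535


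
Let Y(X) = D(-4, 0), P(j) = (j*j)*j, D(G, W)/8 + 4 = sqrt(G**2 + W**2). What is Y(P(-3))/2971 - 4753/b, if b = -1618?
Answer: 4753/1618 ≈ 2.9376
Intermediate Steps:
D(G, W) = -32 + 8*sqrt(G**2 + W**2)
P(j) = j**3 (P(j) = j**2*j = j**3)
Y(X) = 0 (Y(X) = -32 + 8*sqrt((-4)**2 + 0**2) = -32 + 8*sqrt(16 + 0) = -32 + 8*sqrt(16) = -32 + 8*4 = -32 + 32 = 0)
Y(P(-3))/2971 - 4753/b = 0/2971 - 4753/(-1618) = 0*(1/2971) - 4753*(-1/1618) = 0 + 4753/1618 = 4753/1618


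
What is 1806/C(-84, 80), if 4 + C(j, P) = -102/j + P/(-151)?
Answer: -88788/163 ≈ -544.71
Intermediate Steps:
C(j, P) = -4 - 102/j - P/151 (C(j, P) = -4 + (-102/j + P/(-151)) = -4 + (-102/j + P*(-1/151)) = -4 + (-102/j - P/151) = -4 - 102/j - P/151)
1806/C(-84, 80) = 1806/(-4 - 102/(-84) - 1/151*80) = 1806/(-4 - 102*(-1/84) - 80/151) = 1806/(-4 + 17/14 - 80/151) = 1806/(-7009/2114) = 1806*(-2114/7009) = -88788/163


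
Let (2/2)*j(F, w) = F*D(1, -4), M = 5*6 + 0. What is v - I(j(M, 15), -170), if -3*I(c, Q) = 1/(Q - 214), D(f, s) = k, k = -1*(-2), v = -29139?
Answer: -33568129/1152 ≈ -29139.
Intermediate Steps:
M = 30 (M = 30 + 0 = 30)
k = 2
D(f, s) = 2
j(F, w) = 2*F (j(F, w) = F*2 = 2*F)
I(c, Q) = -1/(3*(-214 + Q)) (I(c, Q) = -1/(3*(Q - 214)) = -1/(3*(-214 + Q)))
v - I(j(M, 15), -170) = -29139 - (-1)/(-642 + 3*(-170)) = -29139 - (-1)/(-642 - 510) = -29139 - (-1)/(-1152) = -29139 - (-1)*(-1)/1152 = -29139 - 1*1/1152 = -29139 - 1/1152 = -33568129/1152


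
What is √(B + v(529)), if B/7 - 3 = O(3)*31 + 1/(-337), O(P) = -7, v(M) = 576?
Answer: I*√104712977/337 ≈ 30.365*I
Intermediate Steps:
B = -504833/337 (B = 21 + 7*(-7*31 + 1/(-337)) = 21 + 7*(-217 - 1/337) = 21 + 7*(-73130/337) = 21 - 511910/337 = -504833/337 ≈ -1498.0)
√(B + v(529)) = √(-504833/337 + 576) = √(-310721/337) = I*√104712977/337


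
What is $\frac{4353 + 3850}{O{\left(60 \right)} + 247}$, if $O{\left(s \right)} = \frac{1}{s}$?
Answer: $\frac{492180}{14821} \approx 33.208$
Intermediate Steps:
$\frac{4353 + 3850}{O{\left(60 \right)} + 247} = \frac{4353 + 3850}{\frac{1}{60} + 247} = \frac{8203}{\frac{1}{60} + 247} = \frac{8203}{\frac{14821}{60}} = 8203 \cdot \frac{60}{14821} = \frac{492180}{14821}$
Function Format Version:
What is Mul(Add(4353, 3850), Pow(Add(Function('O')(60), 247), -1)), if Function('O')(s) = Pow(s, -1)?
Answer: Rational(492180, 14821) ≈ 33.208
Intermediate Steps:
Mul(Add(4353, 3850), Pow(Add(Function('O')(60), 247), -1)) = Mul(Add(4353, 3850), Pow(Add(Pow(60, -1), 247), -1)) = Mul(8203, Pow(Add(Rational(1, 60), 247), -1)) = Mul(8203, Pow(Rational(14821, 60), -1)) = Mul(8203, Rational(60, 14821)) = Rational(492180, 14821)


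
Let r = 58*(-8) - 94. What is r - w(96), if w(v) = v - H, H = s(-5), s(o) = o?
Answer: -659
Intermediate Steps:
H = -5
w(v) = 5 + v (w(v) = v - 1*(-5) = v + 5 = 5 + v)
r = -558 (r = -464 - 94 = -558)
r - w(96) = -558 - (5 + 96) = -558 - 1*101 = -558 - 101 = -659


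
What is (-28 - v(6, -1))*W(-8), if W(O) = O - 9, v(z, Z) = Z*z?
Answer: 374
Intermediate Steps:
W(O) = -9 + O
(-28 - v(6, -1))*W(-8) = (-28 - (-1)*6)*(-9 - 8) = (-28 - 1*(-6))*(-17) = (-28 + 6)*(-17) = -22*(-17) = 374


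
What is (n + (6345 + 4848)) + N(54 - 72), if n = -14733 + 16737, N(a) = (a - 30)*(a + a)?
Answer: 14925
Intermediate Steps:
N(a) = 2*a*(-30 + a) (N(a) = (-30 + a)*(2*a) = 2*a*(-30 + a))
n = 2004
(n + (6345 + 4848)) + N(54 - 72) = (2004 + (6345 + 4848)) + 2*(54 - 72)*(-30 + (54 - 72)) = (2004 + 11193) + 2*(-18)*(-30 - 18) = 13197 + 2*(-18)*(-48) = 13197 + 1728 = 14925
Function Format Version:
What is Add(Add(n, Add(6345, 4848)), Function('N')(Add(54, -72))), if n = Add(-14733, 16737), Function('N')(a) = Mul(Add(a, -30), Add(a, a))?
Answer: 14925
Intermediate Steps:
Function('N')(a) = Mul(2, a, Add(-30, a)) (Function('N')(a) = Mul(Add(-30, a), Mul(2, a)) = Mul(2, a, Add(-30, a)))
n = 2004
Add(Add(n, Add(6345, 4848)), Function('N')(Add(54, -72))) = Add(Add(2004, Add(6345, 4848)), Mul(2, Add(54, -72), Add(-30, Add(54, -72)))) = Add(Add(2004, 11193), Mul(2, -18, Add(-30, -18))) = Add(13197, Mul(2, -18, -48)) = Add(13197, 1728) = 14925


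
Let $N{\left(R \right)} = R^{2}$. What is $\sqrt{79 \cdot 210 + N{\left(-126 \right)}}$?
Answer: $\sqrt{32466} \approx 180.18$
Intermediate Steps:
$\sqrt{79 \cdot 210 + N{\left(-126 \right)}} = \sqrt{79 \cdot 210 + \left(-126\right)^{2}} = \sqrt{16590 + 15876} = \sqrt{32466}$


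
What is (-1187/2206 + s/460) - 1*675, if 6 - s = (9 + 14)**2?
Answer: -343331379/507380 ≈ -676.67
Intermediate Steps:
s = -523 (s = 6 - (9 + 14)**2 = 6 - 1*23**2 = 6 - 1*529 = 6 - 529 = -523)
(-1187/2206 + s/460) - 1*675 = (-1187/2206 - 523/460) - 1*675 = (-1187*1/2206 - 523*1/460) - 675 = (-1187/2206 - 523/460) - 675 = -849879/507380 - 675 = -343331379/507380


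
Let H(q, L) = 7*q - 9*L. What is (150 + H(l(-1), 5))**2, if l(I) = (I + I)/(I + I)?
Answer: 12544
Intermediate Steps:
l(I) = 1 (l(I) = (2*I)/((2*I)) = (2*I)*(1/(2*I)) = 1)
H(q, L) = -9*L + 7*q
(150 + H(l(-1), 5))**2 = (150 + (-9*5 + 7*1))**2 = (150 + (-45 + 7))**2 = (150 - 38)**2 = 112**2 = 12544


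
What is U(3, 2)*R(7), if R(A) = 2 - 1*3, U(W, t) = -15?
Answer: 15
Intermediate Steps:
R(A) = -1 (R(A) = 2 - 3 = -1)
U(3, 2)*R(7) = -15*(-1) = 15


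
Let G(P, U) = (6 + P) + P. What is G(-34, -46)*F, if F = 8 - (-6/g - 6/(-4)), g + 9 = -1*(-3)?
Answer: -341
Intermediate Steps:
G(P, U) = 6 + 2*P
g = -6 (g = -9 - 1*(-3) = -9 + 3 = -6)
F = 11/2 (F = 8 - (-6/(-6) - 6/(-4)) = 8 - (-6*(-⅙) - 6*(-¼)) = 8 - (1 + 3/2) = 8 - 1*5/2 = 8 - 5/2 = 11/2 ≈ 5.5000)
G(-34, -46)*F = (6 + 2*(-34))*(11/2) = (6 - 68)*(11/2) = -62*11/2 = -341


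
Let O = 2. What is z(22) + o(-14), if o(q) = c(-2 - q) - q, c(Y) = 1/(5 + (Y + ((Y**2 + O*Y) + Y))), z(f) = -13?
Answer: 198/197 ≈ 1.0051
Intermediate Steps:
c(Y) = 1/(5 + Y**2 + 4*Y) (c(Y) = 1/(5 + (Y + ((Y**2 + 2*Y) + Y))) = 1/(5 + (Y + (Y**2 + 3*Y))) = 1/(5 + (Y**2 + 4*Y)) = 1/(5 + Y**2 + 4*Y))
o(q) = 1/(-3 + (-2 - q)**2 - 4*q) - q (o(q) = 1/(5 + (-2 - q)**2 + 4*(-2 - q)) - q = 1/(5 + (-2 - q)**2 + (-8 - 4*q)) - q = 1/(-3 + (-2 - q)**2 - 4*q) - q)
z(22) + o(-14) = -13 + (1 - 1*(-14) - 1*(-14)**3)/(1 + (-14)**2) = -13 + (1 + 14 - 1*(-2744))/(1 + 196) = -13 + (1 + 14 + 2744)/197 = -13 + (1/197)*2759 = -13 + 2759/197 = 198/197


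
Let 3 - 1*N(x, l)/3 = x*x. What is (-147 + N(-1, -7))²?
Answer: 19881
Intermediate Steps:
N(x, l) = 9 - 3*x² (N(x, l) = 9 - 3*x*x = 9 - 3*x²)
(-147 + N(-1, -7))² = (-147 + (9 - 3*(-1)²))² = (-147 + (9 - 3*1))² = (-147 + (9 - 3))² = (-147 + 6)² = (-141)² = 19881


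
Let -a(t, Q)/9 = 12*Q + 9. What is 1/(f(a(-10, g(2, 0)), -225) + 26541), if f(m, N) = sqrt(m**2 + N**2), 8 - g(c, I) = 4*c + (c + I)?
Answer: 983/26087253 - 5*sqrt(34)/78261759 ≈ 3.7309e-5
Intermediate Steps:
g(c, I) = 8 - I - 5*c (g(c, I) = 8 - (4*c + (c + I)) = 8 - (4*c + (I + c)) = 8 - (I + 5*c) = 8 + (-I - 5*c) = 8 - I - 5*c)
a(t, Q) = -81 - 108*Q (a(t, Q) = -9*(12*Q + 9) = -9*(9 + 12*Q) = -81 - 108*Q)
f(m, N) = sqrt(N**2 + m**2)
1/(f(a(-10, g(2, 0)), -225) + 26541) = 1/(sqrt((-225)**2 + (-81 - 108*(8 - 1*0 - 5*2))**2) + 26541) = 1/(sqrt(50625 + (-81 - 108*(8 + 0 - 10))**2) + 26541) = 1/(sqrt(50625 + (-81 - 108*(-2))**2) + 26541) = 1/(sqrt(50625 + (-81 + 216)**2) + 26541) = 1/(sqrt(50625 + 135**2) + 26541) = 1/(sqrt(50625 + 18225) + 26541) = 1/(sqrt(68850) + 26541) = 1/(45*sqrt(34) + 26541) = 1/(26541 + 45*sqrt(34))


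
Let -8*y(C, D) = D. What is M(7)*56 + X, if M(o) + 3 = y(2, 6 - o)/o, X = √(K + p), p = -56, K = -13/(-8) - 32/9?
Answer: -167 + I*√8342/12 ≈ -167.0 + 7.6112*I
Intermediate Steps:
y(C, D) = -D/8
K = -139/72 (K = -13*(-⅛) - 32*⅑ = 13/8 - 32/9 = -139/72 ≈ -1.9306)
X = I*√8342/12 (X = √(-139/72 - 56) = √(-4171/72) = I*√8342/12 ≈ 7.6112*I)
M(o) = -3 + (-¾ + o/8)/o (M(o) = -3 + (-(6 - o)/8)/o = -3 + (-¾ + o/8)/o)
M(7)*56 + X = ((⅛)*(-6 - 23*7)/7)*56 + I*√8342/12 = ((⅛)*(⅐)*(-6 - 161))*56 + I*√8342/12 = ((⅛)*(⅐)*(-167))*56 + I*√8342/12 = -167/56*56 + I*√8342/12 = -167 + I*√8342/12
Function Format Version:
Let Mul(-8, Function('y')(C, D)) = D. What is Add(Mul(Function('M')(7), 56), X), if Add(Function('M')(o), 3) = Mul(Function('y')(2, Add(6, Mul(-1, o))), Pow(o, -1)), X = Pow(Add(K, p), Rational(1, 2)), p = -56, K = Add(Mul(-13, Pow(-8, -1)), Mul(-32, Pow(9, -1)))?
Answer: Add(-167, Mul(Rational(1, 12), I, Pow(8342, Rational(1, 2)))) ≈ Add(-167.00, Mul(7.6112, I))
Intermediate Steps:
Function('y')(C, D) = Mul(Rational(-1, 8), D)
K = Rational(-139, 72) (K = Add(Mul(-13, Rational(-1, 8)), Mul(-32, Rational(1, 9))) = Add(Rational(13, 8), Rational(-32, 9)) = Rational(-139, 72) ≈ -1.9306)
X = Mul(Rational(1, 12), I, Pow(8342, Rational(1, 2))) (X = Pow(Add(Rational(-139, 72), -56), Rational(1, 2)) = Pow(Rational(-4171, 72), Rational(1, 2)) = Mul(Rational(1, 12), I, Pow(8342, Rational(1, 2))) ≈ Mul(7.6112, I))
Function('M')(o) = Add(-3, Mul(Pow(o, -1), Add(Rational(-3, 4), Mul(Rational(1, 8), o)))) (Function('M')(o) = Add(-3, Mul(Mul(Rational(-1, 8), Add(6, Mul(-1, o))), Pow(o, -1))) = Add(-3, Mul(Add(Rational(-3, 4), Mul(Rational(1, 8), o)), Pow(o, -1))) = Add(-3, Mul(Pow(o, -1), Add(Rational(-3, 4), Mul(Rational(1, 8), o)))))
Add(Mul(Function('M')(7), 56), X) = Add(Mul(Mul(Rational(1, 8), Pow(7, -1), Add(-6, Mul(-23, 7))), 56), Mul(Rational(1, 12), I, Pow(8342, Rational(1, 2)))) = Add(Mul(Mul(Rational(1, 8), Rational(1, 7), Add(-6, -161)), 56), Mul(Rational(1, 12), I, Pow(8342, Rational(1, 2)))) = Add(Mul(Mul(Rational(1, 8), Rational(1, 7), -167), 56), Mul(Rational(1, 12), I, Pow(8342, Rational(1, 2)))) = Add(Mul(Rational(-167, 56), 56), Mul(Rational(1, 12), I, Pow(8342, Rational(1, 2)))) = Add(-167, Mul(Rational(1, 12), I, Pow(8342, Rational(1, 2))))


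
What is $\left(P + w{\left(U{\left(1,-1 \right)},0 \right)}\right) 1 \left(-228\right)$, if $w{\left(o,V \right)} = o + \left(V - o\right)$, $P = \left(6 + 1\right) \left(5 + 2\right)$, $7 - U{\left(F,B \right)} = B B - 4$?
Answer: $-11172$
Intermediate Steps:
$U{\left(F,B \right)} = 11 - B^{2}$ ($U{\left(F,B \right)} = 7 - \left(B B - 4\right) = 7 - \left(B^{2} - 4\right) = 7 - \left(-4 + B^{2}\right) = 11 - B^{2}$)
$P = 49$ ($P = 7 \cdot 7 = 49$)
$w{\left(o,V \right)} = V$
$\left(P + w{\left(U{\left(1,-1 \right)},0 \right)}\right) 1 \left(-228\right) = \left(49 + 0\right) 1 \left(-228\right) = 49 \cdot 1 \left(-228\right) = 49 \left(-228\right) = -11172$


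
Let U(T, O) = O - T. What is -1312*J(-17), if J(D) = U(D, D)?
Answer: 0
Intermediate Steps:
J(D) = 0 (J(D) = D - D = 0)
-1312*J(-17) = -1312*0 = 0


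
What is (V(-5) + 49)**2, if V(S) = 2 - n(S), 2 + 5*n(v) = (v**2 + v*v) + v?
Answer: 44944/25 ≈ 1797.8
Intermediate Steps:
n(v) = -2/5 + v/5 + 2*v**2/5 (n(v) = -2/5 + ((v**2 + v*v) + v)/5 = -2/5 + ((v**2 + v**2) + v)/5 = -2/5 + (2*v**2 + v)/5 = -2/5 + (v + 2*v**2)/5 = -2/5 + (v/5 + 2*v**2/5) = -2/5 + v/5 + 2*v**2/5)
V(S) = 12/5 - 2*S**2/5 - S/5 (V(S) = 2 - (-2/5 + S/5 + 2*S**2/5) = 2 + (2/5 - 2*S**2/5 - S/5) = 12/5 - 2*S**2/5 - S/5)
(V(-5) + 49)**2 = ((12/5 - 2/5*(-5)**2 - 1/5*(-5)) + 49)**2 = ((12/5 - 2/5*25 + 1) + 49)**2 = ((12/5 - 10 + 1) + 49)**2 = (-33/5 + 49)**2 = (212/5)**2 = 44944/25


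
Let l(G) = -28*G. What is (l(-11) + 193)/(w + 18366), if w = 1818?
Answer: 167/6728 ≈ 0.024822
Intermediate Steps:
(l(-11) + 193)/(w + 18366) = (-28*(-11) + 193)/(1818 + 18366) = (308 + 193)/20184 = 501*(1/20184) = 167/6728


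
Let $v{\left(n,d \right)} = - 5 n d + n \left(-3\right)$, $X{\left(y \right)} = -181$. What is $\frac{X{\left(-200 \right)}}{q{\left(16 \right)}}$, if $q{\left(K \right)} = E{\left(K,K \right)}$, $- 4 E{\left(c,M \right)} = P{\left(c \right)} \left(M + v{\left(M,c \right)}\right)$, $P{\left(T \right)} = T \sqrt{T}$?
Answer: $- \frac{181}{20992} \approx -0.0086223$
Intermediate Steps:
$v{\left(n,d \right)} = - 3 n - 5 d n$ ($v{\left(n,d \right)} = - 5 d n - 3 n = - 3 n - 5 d n$)
$P{\left(T \right)} = T^{\frac{3}{2}}$
$E{\left(c,M \right)} = - \frac{c^{\frac{3}{2}} \left(M - M \left(3 + 5 c\right)\right)}{4}$
$q{\left(K \right)} = \frac{K^{\frac{5}{2}} \left(2 + 5 K\right)}{4}$ ($q{\left(K \right)} = \frac{K K^{\frac{3}{2}} \left(2 + 5 K\right)}{4} = \frac{K^{\frac{5}{2}} \left(2 + 5 K\right)}{4}$)
$\frac{X{\left(-200 \right)}}{q{\left(16 \right)}} = - \frac{181}{\frac{1}{4} \cdot 16^{\frac{5}{2}} \left(2 + 5 \cdot 16\right)} = - \frac{181}{\frac{1}{4} \cdot 1024 \left(2 + 80\right)} = - \frac{181}{\frac{1}{4} \cdot 1024 \cdot 82} = - \frac{181}{20992}$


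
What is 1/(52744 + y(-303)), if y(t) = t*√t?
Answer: 52744/2809747663 + 303*I*√303/2809747663 ≈ 1.8772e-5 + 1.8771e-6*I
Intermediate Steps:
y(t) = t^(3/2)
1/(52744 + y(-303)) = 1/(52744 + (-303)^(3/2)) = 1/(52744 - 303*I*√303)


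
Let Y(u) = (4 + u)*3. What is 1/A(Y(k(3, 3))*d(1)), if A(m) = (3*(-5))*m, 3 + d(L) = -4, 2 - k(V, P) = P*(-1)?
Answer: 1/2835 ≈ 0.00035273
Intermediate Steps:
k(V, P) = 2 + P (k(V, P) = 2 - P*(-1) = 2 - (-1)*P = 2 + P)
Y(u) = 12 + 3*u
d(L) = -7 (d(L) = -3 - 4 = -7)
A(m) = -15*m
1/A(Y(k(3, 3))*d(1)) = 1/(-15*(12 + 3*(2 + 3))*(-7)) = 1/(-15*(12 + 3*5)*(-7)) = 1/(-15*(12 + 15)*(-7)) = 1/(-405*(-7)) = 1/(-15*(-189)) = 1/2835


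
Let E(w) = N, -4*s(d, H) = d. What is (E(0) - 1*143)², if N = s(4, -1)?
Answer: 20736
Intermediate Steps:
s(d, H) = -d/4
N = -1 (N = -¼*4 = -1)
E(w) = -1
(E(0) - 1*143)² = (-1 - 1*143)² = (-1 - 143)² = (-144)² = 20736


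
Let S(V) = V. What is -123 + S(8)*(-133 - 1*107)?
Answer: -2043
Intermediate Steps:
-123 + S(8)*(-133 - 1*107) = -123 + 8*(-133 - 1*107) = -123 + 8*(-133 - 107) = -123 + 8*(-240) = -123 - 1920 = -2043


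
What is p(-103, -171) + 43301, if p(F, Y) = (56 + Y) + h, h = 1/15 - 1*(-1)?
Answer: 647806/15 ≈ 43187.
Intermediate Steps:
h = 16/15 (h = 1/15 + 1 = 16/15 ≈ 1.0667)
p(F, Y) = 856/15 + Y (p(F, Y) = (56 + Y) + 16/15 = 856/15 + Y)
p(-103, -171) + 43301 = (856/15 - 171) + 43301 = -1709/15 + 43301 = 647806/15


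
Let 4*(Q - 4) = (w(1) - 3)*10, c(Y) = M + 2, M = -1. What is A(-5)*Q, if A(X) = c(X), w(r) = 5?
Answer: 9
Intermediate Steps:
c(Y) = 1 (c(Y) = -1 + 2 = 1)
Q = 9 (Q = 4 + ((5 - 3)*10)/4 = 4 + (2*10)/4 = 4 + (¼)*20 = 4 + 5 = 9)
A(X) = 1
A(-5)*Q = 1*9 = 9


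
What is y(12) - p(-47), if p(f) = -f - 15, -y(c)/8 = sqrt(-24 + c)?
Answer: -32 - 16*I*sqrt(3) ≈ -32.0 - 27.713*I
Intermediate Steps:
y(c) = -8*sqrt(-24 + c)
p(f) = -15 - f
y(12) - p(-47) = -8*sqrt(-24 + 12) - (-15 - 1*(-47)) = -16*I*sqrt(3) - (-15 + 47) = -16*I*sqrt(3) - 1*32 = -16*I*sqrt(3) - 32 = -32 - 16*I*sqrt(3)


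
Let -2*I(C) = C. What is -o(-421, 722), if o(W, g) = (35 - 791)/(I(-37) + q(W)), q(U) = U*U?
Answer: 168/39391 ≈ 0.0042649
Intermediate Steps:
q(U) = U²
I(C) = -C/2
o(W, g) = -756/(37/2 + W²) (o(W, g) = (35 - 791)/(-½*(-37) + W²) = -756/(37/2 + W²))
-o(-421, 722) = -(-1512)/(37 + 2*(-421)²) = -(-1512)/(37 + 2*177241) = -(-1512)/(37 + 354482) = -(-1512)/354519 = -1*(-168/39391) = 168/39391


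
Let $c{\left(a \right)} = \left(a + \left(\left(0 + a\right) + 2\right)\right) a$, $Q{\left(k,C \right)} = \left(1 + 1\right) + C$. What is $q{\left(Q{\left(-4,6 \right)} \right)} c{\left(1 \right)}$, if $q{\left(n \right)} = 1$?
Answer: $4$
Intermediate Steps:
$Q{\left(k,C \right)} = 2 + C$
$c{\left(a \right)} = a \left(2 + 2 a\right)$ ($c{\left(a \right)} = \left(a + \left(a + 2\right)\right) a = \left(a + \left(2 + a\right)\right) a = \left(2 + 2 a\right) a = a \left(2 + 2 a\right)$)
$q{\left(Q{\left(-4,6 \right)} \right)} c{\left(1 \right)} = 1 \cdot 2 \cdot 1 \left(1 + 1\right) = 1 \cdot 2 \cdot 1 \cdot 2 = 1 \cdot 4 = 4$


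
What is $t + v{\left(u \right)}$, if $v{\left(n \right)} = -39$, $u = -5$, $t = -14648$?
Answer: $-14687$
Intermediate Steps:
$t + v{\left(u \right)} = -14648 - 39 = -14687$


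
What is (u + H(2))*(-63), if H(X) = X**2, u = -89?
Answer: 5355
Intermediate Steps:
(u + H(2))*(-63) = (-89 + 2**2)*(-63) = (-89 + 4)*(-63) = -85*(-63) = 5355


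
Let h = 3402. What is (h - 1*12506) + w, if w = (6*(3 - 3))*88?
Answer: -9104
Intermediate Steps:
w = 0 (w = (6*0)*88 = 0*88 = 0)
(h - 1*12506) + w = (3402 - 1*12506) + 0 = (3402 - 12506) + 0 = -9104 + 0 = -9104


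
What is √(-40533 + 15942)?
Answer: I*√24591 ≈ 156.82*I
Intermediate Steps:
√(-40533 + 15942) = √(-24591) = I*√24591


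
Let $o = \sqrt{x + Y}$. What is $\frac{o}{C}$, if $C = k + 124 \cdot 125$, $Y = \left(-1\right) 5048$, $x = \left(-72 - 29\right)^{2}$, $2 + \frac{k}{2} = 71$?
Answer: $\frac{\sqrt{5153}}{15638} \approx 0.0045904$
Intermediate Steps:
$k = 138$ ($k = -4 + 2 \cdot 71 = -4 + 142 = 138$)
$x = 10201$ ($x = \left(-101\right)^{2} = 10201$)
$Y = -5048$
$C = 15638$ ($C = 138 + 124 \cdot 125 = 138 + 15500 = 15638$)
$o = \sqrt{5153}$ ($o = \sqrt{10201 - 5048} = \sqrt{5153} \approx 71.784$)
$\frac{o}{C} = \frac{\sqrt{5153}}{15638}$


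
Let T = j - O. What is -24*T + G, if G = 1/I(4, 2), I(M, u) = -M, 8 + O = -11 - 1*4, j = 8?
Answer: -2977/4 ≈ -744.25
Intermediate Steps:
O = -23 (O = -8 + (-11 - 1*4) = -8 + (-11 - 4) = -8 - 15 = -23)
T = 31 (T = 8 - 1*(-23) = 8 + 23 = 31)
G = -¼ (G = 1/(-1*4) = 1/(-4) = -¼ ≈ -0.25000)
-24*T + G = -24*31 - ¼ = -744 - ¼ = -2977/4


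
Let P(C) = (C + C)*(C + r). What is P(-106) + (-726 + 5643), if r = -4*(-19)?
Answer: 11277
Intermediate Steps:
r = 76
P(C) = 2*C*(76 + C) (P(C) = (C + C)*(C + 76) = (2*C)*(76 + C) = 2*C*(76 + C))
P(-106) + (-726 + 5643) = 2*(-106)*(76 - 106) + (-726 + 5643) = 2*(-106)*(-30) + 4917 = 6360 + 4917 = 11277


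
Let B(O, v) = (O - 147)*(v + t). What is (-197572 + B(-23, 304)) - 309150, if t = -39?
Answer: -551772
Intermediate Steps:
B(O, v) = (-147 + O)*(-39 + v) (B(O, v) = (O - 147)*(v - 39) = (-147 + O)*(-39 + v))
(-197572 + B(-23, 304)) - 309150 = (-197572 + (5733 - 147*304 - 39*(-23) - 23*304)) - 309150 = (-197572 + (5733 - 44688 + 897 - 6992)) - 309150 = (-197572 - 45050) - 309150 = -242622 - 309150 = -551772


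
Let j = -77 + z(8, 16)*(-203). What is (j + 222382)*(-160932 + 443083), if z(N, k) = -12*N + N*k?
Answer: 60890725159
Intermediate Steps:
j = -6573 (j = -77 + (8*(-12 + 16))*(-203) = -77 + (8*4)*(-203) = -77 + 32*(-203) = -77 - 6496 = -6573)
(j + 222382)*(-160932 + 443083) = (-6573 + 222382)*(-160932 + 443083) = 215809*282151 = 60890725159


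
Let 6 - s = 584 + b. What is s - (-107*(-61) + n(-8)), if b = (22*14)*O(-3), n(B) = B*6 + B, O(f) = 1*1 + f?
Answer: -6433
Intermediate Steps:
O(f) = 1 + f
n(B) = 7*B (n(B) = 6*B + B = 7*B)
b = -616 (b = (22*14)*(1 - 3) = 308*(-2) = -616)
s = 38 (s = 6 - (584 - 616) = 6 - 1*(-32) = 6 + 32 = 38)
s - (-107*(-61) + n(-8)) = 38 - (-107*(-61) + 7*(-8)) = 38 - (6527 - 56) = 38 - 1*6471 = 38 - 6471 = -6433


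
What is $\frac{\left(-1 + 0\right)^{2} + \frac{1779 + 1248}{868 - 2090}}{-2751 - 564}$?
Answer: $\frac{361}{810186} \approx 0.00044558$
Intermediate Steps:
$\frac{\left(-1 + 0\right)^{2} + \frac{1779 + 1248}{868 - 2090}}{-2751 - 564} = \frac{\left(-1\right)^{2} + \frac{3027}{-1222}}{-3315} = \left(1 + 3027 \left(- \frac{1}{1222}\right)\right) \left(- \frac{1}{3315}\right) = \left(1 - \frac{3027}{1222}\right) \left(- \frac{1}{3315}\right) = \left(- \frac{1805}{1222}\right) \left(- \frac{1}{3315}\right) = \frac{361}{810186}$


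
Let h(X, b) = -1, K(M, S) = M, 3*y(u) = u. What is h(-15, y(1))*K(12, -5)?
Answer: -12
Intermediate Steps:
y(u) = u/3
h(-15, y(1))*K(12, -5) = -1*12 = -12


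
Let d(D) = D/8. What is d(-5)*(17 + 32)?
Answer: -245/8 ≈ -30.625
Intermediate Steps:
d(D) = D/8 (d(D) = D*(1/8) = D/8)
d(-5)*(17 + 32) = ((1/8)*(-5))*(17 + 32) = -5/8*49 = -245/8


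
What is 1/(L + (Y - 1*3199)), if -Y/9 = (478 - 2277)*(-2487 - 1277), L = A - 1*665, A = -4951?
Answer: -1/60951739 ≈ -1.6406e-8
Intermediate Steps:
L = -5616 (L = -4951 - 1*665 = -4951 - 665 = -5616)
Y = -60942924 (Y = -9*(478 - 2277)*(-2487 - 1277) = -(-16191)*(-3764) = -9*6771436 = -60942924)
1/(L + (Y - 1*3199)) = 1/(-5616 + (-60942924 - 1*3199)) = 1/(-5616 + (-60942924 - 3199)) = 1/(-5616 - 60946123) = 1/(-60951739) = -1/60951739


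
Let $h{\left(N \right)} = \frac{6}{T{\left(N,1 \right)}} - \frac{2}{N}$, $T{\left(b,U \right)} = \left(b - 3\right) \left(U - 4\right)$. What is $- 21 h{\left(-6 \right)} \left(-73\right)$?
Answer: $\frac{2555}{3} \approx 851.67$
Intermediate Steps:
$T{\left(b,U \right)} = \left(-4 + U\right) \left(-3 + b\right)$ ($T{\left(b,U \right)} = \left(-3 + b\right) \left(-4 + U\right) = \left(-4 + U\right) \left(-3 + b\right)$)
$h{\left(N \right)} = - \frac{2}{N} + \frac{6}{9 - 3 N}$ ($h{\left(N \right)} = \frac{6}{12 - 4 N - 3 + 1 N} - \frac{2}{N} = \frac{6}{12 - 4 N - 3 + N} - \frac{2}{N} = \frac{6}{9 - 3 N} - \frac{2}{N} = - \frac{2}{N} + \frac{6}{9 - 3 N}$)
$- 21 h{\left(-6 \right)} \left(-73\right) = - 21 \frac{2 \left(3 - -12\right)}{\left(-6\right) \left(-3 - 6\right)} \left(-73\right) = - 21 \cdot 2 \left(- \frac{1}{6}\right) \frac{1}{-9} \left(3 + 12\right) \left(-73\right) = - 21 \cdot 2 \left(- \frac{1}{6}\right) \left(- \frac{1}{9}\right) 15 \left(-73\right) = \left(-21\right) \frac{5}{9} \left(-73\right) = \left(- \frac{35}{3}\right) \left(-73\right) = \frac{2555}{3}$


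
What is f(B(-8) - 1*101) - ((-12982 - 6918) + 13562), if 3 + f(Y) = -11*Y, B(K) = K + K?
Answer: 7622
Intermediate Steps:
B(K) = 2*K
f(Y) = -3 - 11*Y
f(B(-8) - 1*101) - ((-12982 - 6918) + 13562) = (-3 - 11*(2*(-8) - 1*101)) - ((-12982 - 6918) + 13562) = (-3 - 11*(-16 - 101)) - (-19900 + 13562) = (-3 - 11*(-117)) - 1*(-6338) = (-3 + 1287) + 6338 = 1284 + 6338 = 7622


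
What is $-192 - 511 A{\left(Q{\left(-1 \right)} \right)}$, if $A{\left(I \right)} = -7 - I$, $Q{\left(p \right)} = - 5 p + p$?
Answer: $5429$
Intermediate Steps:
$Q{\left(p \right)} = - 4 p$
$-192 - 511 A{\left(Q{\left(-1 \right)} \right)} = -192 - 511 \left(-7 - \left(-4\right) \left(-1\right)\right) = -192 - 511 \left(-7 - 4\right) = -192 - -5621 = -192 + 5621 = 5429$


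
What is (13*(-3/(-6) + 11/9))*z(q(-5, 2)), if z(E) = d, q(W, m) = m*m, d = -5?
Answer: -2015/18 ≈ -111.94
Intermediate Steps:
q(W, m) = m²
z(E) = -5
(13*(-3/(-6) + 11/9))*z(q(-5, 2)) = (13*(-3/(-6) + 11/9))*(-5) = (13*(-3*(-⅙) + 11*(⅑)))*(-5) = (13*(½ + 11/9))*(-5) = (13*(31/18))*(-5) = (403/18)*(-5) = -2015/18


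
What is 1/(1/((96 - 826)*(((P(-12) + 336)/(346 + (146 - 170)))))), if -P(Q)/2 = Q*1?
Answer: -131400/161 ≈ -816.15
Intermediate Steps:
P(Q) = -2*Q
1/(1/((96 - 826)*(((P(-12) + 336)/(346 + (146 - 170)))))) = 1/(1/((96 - 826)*(((-2*(-12) + 336)/(346 + (146 - 170)))))) = 1/(1/((-730)*(((24 + 336)/(346 - 24))))) = 1/(-1/(730*(360/322))) = 1/(-1/(730*(360*(1/322)))) = 1/(-1/(730*180/161)) = 1/(-1/730*161/180) = 1/(-161/131400) = -131400/161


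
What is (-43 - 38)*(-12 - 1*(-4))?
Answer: 648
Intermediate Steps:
(-43 - 38)*(-12 - 1*(-4)) = -81*(-12 + 4) = -81*(-8) = 648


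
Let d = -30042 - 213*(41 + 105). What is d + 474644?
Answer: 413504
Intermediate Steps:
d = -61140 (d = -30042 - 213*146 = -30042 - 31098 = -61140)
d + 474644 = -61140 + 474644 = 413504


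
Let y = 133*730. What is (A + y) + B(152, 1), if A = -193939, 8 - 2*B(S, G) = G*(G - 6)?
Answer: -193685/2 ≈ -96843.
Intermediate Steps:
B(S, G) = 4 - G*(-6 + G)/2 (B(S, G) = 4 - G*(G - 6)/2 = 4 - G*(-6 + G)/2)
y = 97090
(A + y) + B(152, 1) = (-193939 + 97090) + (4 + 3*1 - ½*1²) = -96849 + (4 + 3 - ½*1) = -96849 + (4 + 3 - ½) = -96849 + 13/2 = -193685/2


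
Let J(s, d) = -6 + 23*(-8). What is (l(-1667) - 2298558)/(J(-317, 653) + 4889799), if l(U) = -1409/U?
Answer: -3831694777/8150978203 ≈ -0.47009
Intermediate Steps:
J(s, d) = -190 (J(s, d) = -6 - 184 = -190)
(l(-1667) - 2298558)/(J(-317, 653) + 4889799) = (-1409/(-1667) - 2298558)/(-190 + 4889799) = (-1409*(-1/1667) - 2298558)/4889609 = (1409/1667 - 2298558)*(1/4889609) = -3831694777/1667*1/4889609 = -3831694777/8150978203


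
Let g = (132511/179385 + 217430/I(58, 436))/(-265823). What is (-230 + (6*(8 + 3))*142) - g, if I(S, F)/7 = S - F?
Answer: 192246513260136736/21028934555055 ≈ 9142.0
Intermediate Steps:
I(S, F) = -7*F + 7*S (I(S, F) = 7*(S - F) = -7*F + 7*S)
g = 6442176074/21028934555055 (g = (132511/179385 + 217430/(-7*436 + 7*58))/(-265823) = (132511*(1/179385) + 217430/(-3052 + 406))*(-1/265823) = (132511/179385 + 217430/(-2646))*(-1/265823) = (132511/179385 + 217430*(-1/2646))*(-1/265823) = (132511/179385 - 108715/1323)*(-1/265823) = -6442176074/79108785*(-1/265823) = 6442176074/21028934555055 ≈ 0.00030635)
(-230 + (6*(8 + 3))*142) - g = (-230 + (6*(8 + 3))*142) - 1*6442176074/21028934555055 = (-230 + (6*11)*142) - 6442176074/21028934555055 = (-230 + 66*142) - 6442176074/21028934555055 = (-230 + 9372) - 6442176074/21028934555055 = 9142 - 6442176074/21028934555055 = 192246513260136736/21028934555055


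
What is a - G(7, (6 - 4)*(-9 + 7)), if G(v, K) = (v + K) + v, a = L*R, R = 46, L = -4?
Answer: -194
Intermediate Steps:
a = -184 (a = -4*46 = -184)
G(v, K) = K + 2*v (G(v, K) = (K + v) + v = K + 2*v)
a - G(7, (6 - 4)*(-9 + 7)) = -184 - ((6 - 4)*(-9 + 7) + 2*7) = -184 - (2*(-2) + 14) = -184 - (-4 + 14) = -184 - 1*10 = -184 - 10 = -194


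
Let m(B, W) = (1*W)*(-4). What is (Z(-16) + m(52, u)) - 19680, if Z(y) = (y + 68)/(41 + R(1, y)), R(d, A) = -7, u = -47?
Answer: -331338/17 ≈ -19490.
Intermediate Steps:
Z(y) = 2 + y/34 (Z(y) = (y + 68)/(41 - 7) = (68 + y)/34 = (68 + y)*(1/34) = 2 + y/34)
m(B, W) = -4*W (m(B, W) = W*(-4) = -4*W)
(Z(-16) + m(52, u)) - 19680 = ((2 + (1/34)*(-16)) - 4*(-47)) - 19680 = ((2 - 8/17) + 188) - 19680 = (26/17 + 188) - 19680 = 3222/17 - 19680 = -331338/17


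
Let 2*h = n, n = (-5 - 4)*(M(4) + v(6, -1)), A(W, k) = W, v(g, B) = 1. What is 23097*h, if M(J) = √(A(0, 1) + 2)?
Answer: -207873/2 - 207873*√2/2 ≈ -2.5093e+5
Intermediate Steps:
M(J) = √2 (M(J) = √(0 + 2) = √2)
n = -9 - 9*√2 (n = (-5 - 4)*(√2 + 1) = -9*(1 + √2) = -9 - 9*√2 ≈ -21.728)
h = -9/2 - 9*√2/2 (h = (-9 - 9*√2)/2 = -9/2 - 9*√2/2 ≈ -10.864)
23097*h = 23097*(-9/2 - 9*√2/2) = -207873/2 - 207873*√2/2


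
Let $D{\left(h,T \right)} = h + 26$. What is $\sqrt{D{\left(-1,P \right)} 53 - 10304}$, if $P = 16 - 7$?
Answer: $i \sqrt{8979} \approx 94.758 i$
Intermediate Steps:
$P = 9$ ($P = 16 - 7 = 9$)
$D{\left(h,T \right)} = 26 + h$
$\sqrt{D{\left(-1,P \right)} 53 - 10304} = \sqrt{\left(26 - 1\right) 53 - 10304} = \sqrt{25 \cdot 53 - 10304} = \sqrt{1325 - 10304} = \sqrt{-8979} = i \sqrt{8979}$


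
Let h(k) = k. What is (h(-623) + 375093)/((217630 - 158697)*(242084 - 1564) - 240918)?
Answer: 187235/7087162121 ≈ 2.6419e-5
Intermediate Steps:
(h(-623) + 375093)/((217630 - 158697)*(242084 - 1564) - 240918) = (-623 + 375093)/((217630 - 158697)*(242084 - 1564) - 240918) = 374470/(58933*240520 - 240918) = 374470/(14174565160 - 240918) = 374470/14174324242 = 374470*(1/14174324242) = 187235/7087162121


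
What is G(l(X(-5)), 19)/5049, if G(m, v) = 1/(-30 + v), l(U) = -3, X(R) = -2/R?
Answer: -1/55539 ≈ -1.8005e-5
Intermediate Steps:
G(l(X(-5)), 19)/5049 = 1/((-30 + 19)*5049) = (1/5049)/(-11) = -1/11*1/5049 = -1/55539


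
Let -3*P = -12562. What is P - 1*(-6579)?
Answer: 32299/3 ≈ 10766.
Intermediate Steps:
P = 12562/3 (P = -⅓*(-12562) = 12562/3 ≈ 4187.3)
P - 1*(-6579) = 12562/3 - 1*(-6579) = 12562/3 + 6579 = 32299/3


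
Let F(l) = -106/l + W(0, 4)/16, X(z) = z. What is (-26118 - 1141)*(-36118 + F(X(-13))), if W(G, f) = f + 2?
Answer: 102368039715/104 ≈ 9.8431e+8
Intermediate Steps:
W(G, f) = 2 + f
F(l) = 3/8 - 106/l (F(l) = -106/l + (2 + 4)/16 = -106/l + 6*(1/16) = -106/l + 3/8 = 3/8 - 106/l)
(-26118 - 1141)*(-36118 + F(X(-13))) = (-26118 - 1141)*(-36118 + (3/8 - 106/(-13))) = -27259*(-36118 + (3/8 - 106*(-1/13))) = -27259*(-36118 + (3/8 + 106/13)) = -27259*(-36118 + 887/104) = -27259*(-3755385/104) = 102368039715/104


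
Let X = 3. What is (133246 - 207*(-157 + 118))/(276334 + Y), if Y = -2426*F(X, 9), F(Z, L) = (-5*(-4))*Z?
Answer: 141319/130774 ≈ 1.0806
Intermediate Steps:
F(Z, L) = 20*Z
Y = -145560 (Y = -48520*3 = -2426*60 = -145560)
(133246 - 207*(-157 + 118))/(276334 + Y) = (133246 - 207*(-157 + 118))/(276334 - 145560) = (133246 - 207*(-39))/130774 = (133246 + 8073)*(1/130774) = 141319*(1/130774) = 141319/130774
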